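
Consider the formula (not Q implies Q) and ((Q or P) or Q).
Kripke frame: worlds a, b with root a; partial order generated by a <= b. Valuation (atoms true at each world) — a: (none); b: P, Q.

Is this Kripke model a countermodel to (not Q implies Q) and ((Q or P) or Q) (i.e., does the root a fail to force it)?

Yes

a does not force (not Q implies Q) and ((Q or P) or Q) since a fails (Q or P) or Q.
So the root a does not force (not Q implies Q) and ((Q or P) or Q); the model is a countermodel.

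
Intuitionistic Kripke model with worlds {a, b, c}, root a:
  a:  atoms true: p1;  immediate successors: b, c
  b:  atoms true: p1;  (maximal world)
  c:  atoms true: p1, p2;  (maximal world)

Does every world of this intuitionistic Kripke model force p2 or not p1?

Not every world: a does not force p2 or not p1.
a does not force p2 or not p1: neither disjunct is forced at a.
a lacks atom p2, so a does not force p2.

No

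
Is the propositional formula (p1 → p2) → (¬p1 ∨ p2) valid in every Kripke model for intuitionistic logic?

No

This is the material-implication-as-disjunction principle, which is not intuitionistically valid.
A Kripke countermodel: worlds u0, u1; order generated by u0 ≤ u1; atoms true at each world — u0:{}; u1:{p1,p2}.
u0 ⊮ (p1 → p2) → (¬p1 ∨ p2): already at u0 itself, u0 ⊩ p1 → p2 but u0 ⊮ ¬p1 ∨ p2.
u0 ⊮ ¬p1 ∨ p2: neither disjunct is forced at u0.
u0 ⊮ ¬p1 since u1 is accessible from u0 and u1 ⊩ p1.
So the root u0 does not force the formula.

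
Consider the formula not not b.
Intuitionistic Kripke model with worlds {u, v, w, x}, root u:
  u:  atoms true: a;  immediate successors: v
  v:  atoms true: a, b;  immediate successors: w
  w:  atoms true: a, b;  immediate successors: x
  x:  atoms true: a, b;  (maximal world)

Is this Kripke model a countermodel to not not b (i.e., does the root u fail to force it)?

No

u forces not not b: no world accessible from u forces not b.
So the root u forces not not b; the model is not a countermodel.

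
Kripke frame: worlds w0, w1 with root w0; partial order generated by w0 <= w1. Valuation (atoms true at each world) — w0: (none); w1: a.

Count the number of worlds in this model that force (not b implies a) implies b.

w0: does not force it — w0 does not force (not b implies a) implies b: at the accessible world w1, w1 forces not b implies a but w1 does not force b.
w1: does not force it — w1 does not force (not b implies a) implies b: already at w1 itself, w1 forces not b implies a but w1 does not force b.
Worlds forcing the formula: { }.

0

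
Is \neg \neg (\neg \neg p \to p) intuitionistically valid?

This is the double negation of double-negation elimination, which is intuitionistically derivable.
By Glivenko's theorem the double negation of any classical propositional tautology is intuitionistically provable; \neg \neg p \to p is classically a tautology.

Yes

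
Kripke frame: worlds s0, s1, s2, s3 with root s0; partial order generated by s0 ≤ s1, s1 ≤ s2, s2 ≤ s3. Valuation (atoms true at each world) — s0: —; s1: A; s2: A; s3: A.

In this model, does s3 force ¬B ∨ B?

s3 ⊩ ¬B ∨ B via the disjunct ¬B.

Yes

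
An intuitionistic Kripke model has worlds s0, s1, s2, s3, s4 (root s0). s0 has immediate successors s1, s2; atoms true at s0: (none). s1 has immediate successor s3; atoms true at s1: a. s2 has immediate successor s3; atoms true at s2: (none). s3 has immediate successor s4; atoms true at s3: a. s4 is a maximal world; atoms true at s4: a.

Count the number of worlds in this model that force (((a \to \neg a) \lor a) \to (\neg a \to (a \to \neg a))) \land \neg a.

s0: does not force it — s0 \nVdash (((a \to \neg a) \lor a) \to (\neg a \to (a \to \neg a))) \land \neg a since s0 fails \neg a.
s1: does not force it — s1 \nVdash (((a \to \neg a) \lor a) \to (\neg a \to (a \to \neg a))) \land \neg a since s1 fails \neg a.
s2: does not force it — s2 \nVdash (((a \to \neg a) \lor a) \to (\neg a \to (a \to \neg a))) \land \neg a since s2 fails \neg a.
s3: does not force it.
s4: does not force it.
Worlds forcing the formula: { }.

0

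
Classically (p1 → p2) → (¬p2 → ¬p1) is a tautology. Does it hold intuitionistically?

This is the forward direction of contraposition, which is intuitionistically derivable.
Assume p1 → p2 and ¬p2. If p1 held then p2 would follow, contradicting ¬p2; so ¬p1.

Yes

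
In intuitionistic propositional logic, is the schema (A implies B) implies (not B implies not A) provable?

This is the forward direction of contraposition, which is intuitionistically derivable.
Assume A implies B and not B. If A held then B would follow, contradicting not B; so not A.

Yes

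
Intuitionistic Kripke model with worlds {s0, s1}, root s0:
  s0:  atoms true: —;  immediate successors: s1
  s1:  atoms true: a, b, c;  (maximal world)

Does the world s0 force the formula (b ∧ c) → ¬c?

No

s0 ⊮ (b ∧ c) → ¬c: at the accessible world s1, s1 ⊩ b ∧ c but s1 ⊮ ¬c.
s1 ⊮ ¬c since s1 is accessible from s1 and s1 ⊩ c.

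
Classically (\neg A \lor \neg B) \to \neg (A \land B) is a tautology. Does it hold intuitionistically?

Yes

This is a constructively valid De Morgan direction (disjunction of negations to negated conjunction), which is intuitionistically derivable.
If \neg A holds at a world then no accessible world forces A, hence none forces A \land B; likewise for \neg B.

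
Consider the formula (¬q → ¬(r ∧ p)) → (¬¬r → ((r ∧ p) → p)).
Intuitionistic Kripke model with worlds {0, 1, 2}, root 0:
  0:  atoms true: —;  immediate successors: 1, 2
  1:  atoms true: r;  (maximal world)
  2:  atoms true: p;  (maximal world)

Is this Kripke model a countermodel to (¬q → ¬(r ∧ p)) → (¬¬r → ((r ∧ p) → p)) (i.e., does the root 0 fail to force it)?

0 ⊩ (¬q → ¬(r ∧ p)) → (¬¬r → ((r ∧ p) → p)): every world accessible from 0 that forces ¬q → ¬(r ∧ p) (namely 0, 1, 2) also forces ¬¬r → ((r ∧ p) → p).
So the root 0 forces (¬q → ¬(r ∧ p)) → (¬¬r → ((r ∧ p) → p)); the model is not a countermodel.

No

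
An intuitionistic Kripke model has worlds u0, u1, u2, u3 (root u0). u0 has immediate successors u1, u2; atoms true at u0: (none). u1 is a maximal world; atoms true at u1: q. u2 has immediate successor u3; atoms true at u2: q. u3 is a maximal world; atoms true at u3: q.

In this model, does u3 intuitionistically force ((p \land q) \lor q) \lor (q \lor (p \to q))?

Yes

u3 \Vdash ((p \land q) \lor q) \lor (q \lor (p \to q)) via the disjunct (p \land q) \lor q.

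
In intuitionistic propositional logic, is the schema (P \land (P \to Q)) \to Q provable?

Yes

This is modus ponens in implicational form, which is intuitionistically derivable.
If a world forces P and P \to Q, then applying the implication at that world (which is accessible from itself) gives Q.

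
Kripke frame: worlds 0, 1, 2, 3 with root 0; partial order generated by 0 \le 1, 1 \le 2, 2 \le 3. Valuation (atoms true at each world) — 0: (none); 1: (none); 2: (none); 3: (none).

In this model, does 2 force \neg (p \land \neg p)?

2 \Vdash \neg (p \land \neg p): no world accessible from 2 forces p \land \neg p.

Yes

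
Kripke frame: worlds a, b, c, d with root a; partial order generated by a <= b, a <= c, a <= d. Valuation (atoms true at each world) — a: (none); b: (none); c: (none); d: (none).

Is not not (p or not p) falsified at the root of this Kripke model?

No

a forces not not (p or not p): no world accessible from a forces not (p or not p).
So the root a forces not not (p or not p); the model is not a countermodel.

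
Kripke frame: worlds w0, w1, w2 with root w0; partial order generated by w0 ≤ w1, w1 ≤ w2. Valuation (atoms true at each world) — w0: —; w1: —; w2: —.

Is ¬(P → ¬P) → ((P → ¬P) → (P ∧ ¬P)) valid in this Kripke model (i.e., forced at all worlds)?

Yes

w0 ⊩ ¬(P → ¬P) → ((P → ¬P) → (P ∧ ¬P)) vacuously: no world accessible from w0 forces the antecedent ¬(P → ¬P).
Since the root w0 forces ¬(P → ¬P) → ((P → ¬P) → (P ∧ ¬P)) and forcing is persistent (monotone upward), every world forces it.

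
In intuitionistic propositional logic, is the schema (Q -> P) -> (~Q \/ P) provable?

No

This is the material-implication-as-disjunction principle, which is not intuitionistically valid.
A Kripke countermodel: worlds s0, s1; order generated by s0 <= s1; atoms true at each world — s0:{}; s1:{P,Q}.
s0 ||-/- (Q -> P) -> (~Q \/ P): already at s0 itself, s0 ||- Q -> P but s0 ||-/- ~Q \/ P.
s0 ||-/- ~Q \/ P: neither disjunct is forced at s0.
s0 ||-/- ~Q since s1 is accessible from s0 and s1 ||- Q.
So the root s0 does not force the formula.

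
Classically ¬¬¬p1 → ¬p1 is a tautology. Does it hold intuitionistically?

This is triple-negation reduction, which is intuitionistically derivable.
Assume ¬¬¬p1 and suppose p1. Then ¬¬p1 (double-negation introduction), contradicting ¬¬¬p1. So ¬p1.

Yes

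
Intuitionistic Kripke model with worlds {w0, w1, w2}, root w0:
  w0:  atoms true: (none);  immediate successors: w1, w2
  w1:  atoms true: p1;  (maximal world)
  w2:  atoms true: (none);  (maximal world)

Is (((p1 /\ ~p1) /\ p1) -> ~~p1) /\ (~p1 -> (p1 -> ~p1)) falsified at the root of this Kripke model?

w0 ||- (((p1 /\ ~p1) /\ p1) -> ~~p1) /\ (~p1 -> (p1 -> ~p1)) since w0 forces both conjuncts.
So the root w0 forces (((p1 /\ ~p1) /\ p1) -> ~~p1) /\ (~p1 -> (p1 -> ~p1)); the model is not a countermodel.

No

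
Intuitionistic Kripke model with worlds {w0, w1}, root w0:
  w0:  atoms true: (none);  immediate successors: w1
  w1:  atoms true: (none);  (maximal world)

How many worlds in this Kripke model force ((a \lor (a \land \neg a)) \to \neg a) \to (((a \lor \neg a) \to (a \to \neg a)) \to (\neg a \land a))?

w0: does not force it — w0 \nVdash ((a \lor (a \land \neg a)) \to \neg a) \to (((a \lor \neg a) \to (a \to \neg a)) \to (\neg a \land a)): already at w0 itself, w0 \Vdash (a \lor (a \land \neg a)) \to \neg a but w0 \nVdash ((a \lor \neg a) \to (a \to \neg a)) \to (\neg a \land a).
w1: does not force it — w1 \nVdash ((a \lor (a \land \neg a)) \to \neg a) \to (((a \lor \neg a) \to (a \to \neg a)) \to (\neg a \land a)): already at w1 itself, w1 \Vdash (a \lor (a \land \neg a)) \to \neg a but w1 \nVdash ((a \lor \neg a) \to (a \to \neg a)) \to (\neg a \land a).
Worlds forcing the formula: { }.

0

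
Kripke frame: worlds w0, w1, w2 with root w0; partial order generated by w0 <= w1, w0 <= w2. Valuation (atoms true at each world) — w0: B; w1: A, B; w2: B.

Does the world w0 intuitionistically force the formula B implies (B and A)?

w0 does not force B implies (B and A): already at w0 itself, w0 forces B but w0 does not force B and A.
w0 does not force B and A since w0 fails A.

No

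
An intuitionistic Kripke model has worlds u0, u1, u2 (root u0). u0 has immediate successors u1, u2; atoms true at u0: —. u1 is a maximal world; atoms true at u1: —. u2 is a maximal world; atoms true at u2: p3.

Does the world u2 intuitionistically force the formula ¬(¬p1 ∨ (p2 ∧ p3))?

u2 ⊮ ¬(¬p1 ∨ (p2 ∧ p3)) since u2 is accessible from u2 and u2 ⊩ ¬p1 ∨ (p2 ∧ p3).
u2 ⊩ ¬p1 ∨ (p2 ∧ p3) via the disjunct ¬p1.

No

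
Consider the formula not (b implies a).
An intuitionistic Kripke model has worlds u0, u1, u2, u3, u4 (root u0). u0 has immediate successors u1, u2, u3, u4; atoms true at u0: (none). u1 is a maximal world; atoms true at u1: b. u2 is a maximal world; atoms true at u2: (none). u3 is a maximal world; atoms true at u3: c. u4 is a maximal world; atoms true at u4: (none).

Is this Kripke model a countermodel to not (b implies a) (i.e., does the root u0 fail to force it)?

u0 does not force not (b implies a) since u2 is accessible from u0 and u2 forces b implies a.
u2 forces b implies a vacuously: no world accessible from u2 forces the antecedent b.
So the root u0 does not force not (b implies a); the model is a countermodel.

Yes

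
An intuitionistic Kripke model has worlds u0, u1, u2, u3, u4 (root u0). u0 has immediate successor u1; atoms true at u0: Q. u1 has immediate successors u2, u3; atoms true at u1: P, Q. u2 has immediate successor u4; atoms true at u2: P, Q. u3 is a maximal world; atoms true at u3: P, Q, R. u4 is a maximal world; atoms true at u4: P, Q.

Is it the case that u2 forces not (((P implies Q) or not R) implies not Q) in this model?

u2 forces not (((P implies Q) or not R) implies not Q): no world accessible from u2 forces ((P implies Q) or not R) implies not Q.

Yes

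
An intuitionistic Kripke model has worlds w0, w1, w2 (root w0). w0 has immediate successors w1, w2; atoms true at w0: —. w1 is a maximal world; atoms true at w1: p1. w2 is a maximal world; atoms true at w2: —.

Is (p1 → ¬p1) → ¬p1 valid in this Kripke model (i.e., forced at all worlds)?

w0 ⊩ (p1 → ¬p1) → ¬p1: every world accessible from w0 that forces p1 → ¬p1 (namely w2) also forces ¬p1.
Since the root w0 forces (p1 → ¬p1) → ¬p1 and forcing is persistent (monotone upward), every world forces it.

Yes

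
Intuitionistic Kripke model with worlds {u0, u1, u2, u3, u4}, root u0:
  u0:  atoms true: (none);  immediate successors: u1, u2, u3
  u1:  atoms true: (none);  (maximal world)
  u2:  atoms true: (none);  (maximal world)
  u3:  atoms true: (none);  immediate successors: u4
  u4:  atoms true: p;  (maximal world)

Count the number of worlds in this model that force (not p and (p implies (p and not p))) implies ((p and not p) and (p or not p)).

2

u0: does not force it — u0 does not force (not p and (p implies (p and not p))) implies ((p and not p) and (p or not p)): at the accessible world u1, u1 forces not p and (p implies (p and not p)) but u1 does not force (p and not p) and (p or not p).
u1: does not force it — u1 does not force (not p and (p implies (p and not p))) implies ((p and not p) and (p or not p)): already at u1 itself, u1 forces not p and (p implies (p and not p)) but u1 does not force (p and not p) and (p or not p).
u2: does not force it.
u3: forces it.
u4: forces it.
Worlds forcing the formula: {u3, u4}.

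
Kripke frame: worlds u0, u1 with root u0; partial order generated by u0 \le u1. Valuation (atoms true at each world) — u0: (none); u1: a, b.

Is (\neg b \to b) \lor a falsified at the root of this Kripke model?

u0 \Vdash (\neg b \to b) \lor a via the disjunct \neg b \to b.
So the root u0 forces (\neg b \to b) \lor a; the model is not a countermodel.

No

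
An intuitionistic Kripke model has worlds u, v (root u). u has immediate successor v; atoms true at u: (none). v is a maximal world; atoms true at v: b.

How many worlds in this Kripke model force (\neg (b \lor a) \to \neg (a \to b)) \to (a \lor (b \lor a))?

1

u: does not force it — u \nVdash (\neg (b \lor a) \to \neg (a \to b)) \to (a \lor (b \lor a)): already at u itself, u \Vdash \neg (b \lor a) \to \neg (a \to b) but u \nVdash a \lor (b \lor a).
v: forces it.
Worlds forcing the formula: {v}.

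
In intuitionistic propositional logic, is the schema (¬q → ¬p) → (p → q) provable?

This is the converse of contraposition, which is not intuitionistically valid.
A Kripke countermodel: worlds u, v; order generated by u ≤ v; atoms true at each world — u:{p}; v:{p,q}.
u ⊮ (¬q → ¬p) → (p → q): already at u itself, u ⊩ ¬q → ¬p but u ⊮ p → q.
u ⊮ p → q: already at u itself, u ⊩ p but u ⊮ q.
u lacks atom q, so u ⊮ q.
So the root u does not force the formula.

No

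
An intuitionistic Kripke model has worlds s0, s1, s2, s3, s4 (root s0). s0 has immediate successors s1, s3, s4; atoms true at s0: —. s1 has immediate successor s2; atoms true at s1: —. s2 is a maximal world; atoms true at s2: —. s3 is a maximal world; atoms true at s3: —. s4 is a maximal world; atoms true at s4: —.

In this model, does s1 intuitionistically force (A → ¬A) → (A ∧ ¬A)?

s1 ⊮ (A → ¬A) → (A ∧ ¬A): already at s1 itself, s1 ⊩ A → ¬A but s1 ⊮ A ∧ ¬A.
s1 ⊮ A ∧ ¬A since s1 fails A.

No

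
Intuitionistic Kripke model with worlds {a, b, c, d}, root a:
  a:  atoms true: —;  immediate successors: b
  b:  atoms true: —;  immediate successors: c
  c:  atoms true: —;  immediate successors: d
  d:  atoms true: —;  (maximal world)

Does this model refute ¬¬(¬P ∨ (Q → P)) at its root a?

No

a ⊩ ¬¬(¬P ∨ (Q → P)): no world accessible from a forces ¬(¬P ∨ (Q → P)).
So the root a forces ¬¬(¬P ∨ (Q → P)); the model is not a countermodel.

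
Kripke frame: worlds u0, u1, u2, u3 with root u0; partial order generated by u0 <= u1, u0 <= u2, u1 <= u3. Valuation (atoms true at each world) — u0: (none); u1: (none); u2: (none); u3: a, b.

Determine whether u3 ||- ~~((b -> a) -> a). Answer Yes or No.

Yes

u3 ||- ~~((b -> a) -> a): no world accessible from u3 forces ~((b -> a) -> a).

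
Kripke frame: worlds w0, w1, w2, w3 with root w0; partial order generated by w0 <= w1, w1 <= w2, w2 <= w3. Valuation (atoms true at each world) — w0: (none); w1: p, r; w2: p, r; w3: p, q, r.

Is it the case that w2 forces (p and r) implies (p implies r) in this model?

w2 forces (p and r) implies (p implies r): every world accessible from w2 that forces p and r (namely w2, w3) also forces p implies r.

Yes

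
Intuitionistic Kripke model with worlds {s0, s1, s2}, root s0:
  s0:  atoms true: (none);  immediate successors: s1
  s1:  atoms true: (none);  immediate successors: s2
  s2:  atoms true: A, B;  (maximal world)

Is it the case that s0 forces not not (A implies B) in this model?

Yes

s0 forces not not (A implies B): no world accessible from s0 forces not (A implies B).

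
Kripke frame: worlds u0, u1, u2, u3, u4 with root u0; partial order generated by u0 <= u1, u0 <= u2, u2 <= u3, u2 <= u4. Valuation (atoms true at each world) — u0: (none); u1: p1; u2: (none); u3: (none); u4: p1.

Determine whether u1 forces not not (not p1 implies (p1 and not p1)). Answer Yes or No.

Yes

u1 forces not not (not p1 implies (p1 and not p1)): no world accessible from u1 forces not (not p1 implies (p1 and not p1)).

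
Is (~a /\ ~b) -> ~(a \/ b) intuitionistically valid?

This is a constructively valid De Morgan direction (conjunction of negations to negated disjunction), which is intuitionistically derivable.
If both ~a and ~b hold at a world, no accessible world forces a or forces b, so none forces a \/ b.

Yes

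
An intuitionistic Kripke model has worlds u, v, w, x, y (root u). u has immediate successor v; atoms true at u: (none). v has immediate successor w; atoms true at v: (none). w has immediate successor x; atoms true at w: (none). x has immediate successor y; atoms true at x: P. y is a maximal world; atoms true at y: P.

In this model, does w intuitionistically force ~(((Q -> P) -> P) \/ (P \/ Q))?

w ||-/- ~(((Q -> P) -> P) \/ (P \/ Q)) since x is accessible from w and x ||- ((Q -> P) -> P) \/ (P \/ Q).
x ||- ((Q -> P) -> P) \/ (P \/ Q) via the disjunct (Q -> P) -> P.

No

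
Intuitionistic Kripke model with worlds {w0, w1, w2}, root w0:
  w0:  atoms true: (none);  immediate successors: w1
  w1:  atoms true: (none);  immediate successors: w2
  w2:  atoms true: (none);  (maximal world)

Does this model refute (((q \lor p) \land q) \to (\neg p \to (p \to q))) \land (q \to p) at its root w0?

No

w0 \Vdash (((q \lor p) \land q) \to (\neg p \to (p \to q))) \land (q \to p) since w0 forces both conjuncts.
So the root w0 forces (((q \lor p) \land q) \to (\neg p \to (p \to q))) \land (q \to p); the model is not a countermodel.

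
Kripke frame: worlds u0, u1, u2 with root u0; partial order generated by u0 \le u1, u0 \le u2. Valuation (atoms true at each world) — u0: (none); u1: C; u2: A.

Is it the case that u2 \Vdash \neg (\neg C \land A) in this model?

u2 \nVdash \neg (\neg C \land A) since u2 is accessible from u2 and u2 \Vdash \neg C \land A.
u2 \Vdash \neg C \land A since u2 forces both conjuncts.

No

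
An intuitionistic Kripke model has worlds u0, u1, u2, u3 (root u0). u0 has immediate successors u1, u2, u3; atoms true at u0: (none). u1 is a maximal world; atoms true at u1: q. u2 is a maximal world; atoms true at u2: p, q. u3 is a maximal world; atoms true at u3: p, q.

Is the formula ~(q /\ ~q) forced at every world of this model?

Yes

u0 ||- ~(q /\ ~q): no world accessible from u0 forces q /\ ~q.
Since the root u0 forces ~(q /\ ~q) and forcing is persistent (monotone upward), every world forces it.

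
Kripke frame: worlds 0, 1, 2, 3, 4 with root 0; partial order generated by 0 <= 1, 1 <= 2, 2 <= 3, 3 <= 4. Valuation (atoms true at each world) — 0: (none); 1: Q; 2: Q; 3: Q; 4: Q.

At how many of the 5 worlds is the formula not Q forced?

0

0: does not force it — 0 does not force not Q since 1 is accessible from 0 and 1 forces Q.
1: does not force it — 1 does not force not Q since 1 is accessible from 1 and 1 forces Q.
2: does not force it.
3: does not force it.
4: does not force it.
Worlds forcing the formula: { }.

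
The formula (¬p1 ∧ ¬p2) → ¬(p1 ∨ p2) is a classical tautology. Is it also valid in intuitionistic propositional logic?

This is a constructively valid De Morgan direction (conjunction of negations to negated disjunction), which is intuitionistically derivable.
If both ¬p1 and ¬p2 hold at a world, no accessible world forces p1 or forces p2, so none forces p1 ∨ p2.

Yes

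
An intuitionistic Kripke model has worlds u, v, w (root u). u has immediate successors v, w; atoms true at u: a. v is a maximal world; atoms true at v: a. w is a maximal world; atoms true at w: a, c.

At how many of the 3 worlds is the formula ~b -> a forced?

u: forces it.
v: forces it.
w: forces it.
Worlds forcing the formula: {u, v, w}.

3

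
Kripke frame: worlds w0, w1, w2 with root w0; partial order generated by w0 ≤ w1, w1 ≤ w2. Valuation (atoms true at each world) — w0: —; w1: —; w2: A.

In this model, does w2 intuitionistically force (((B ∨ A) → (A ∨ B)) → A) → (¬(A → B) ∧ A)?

w2 ⊩ (((B ∨ A) → (A ∨ B)) → A) → (¬(A → B) ∧ A): every world accessible from w2 that forces ((B ∨ A) → (A ∨ B)) → A (namely w2) also forces ¬(A → B) ∧ A.

Yes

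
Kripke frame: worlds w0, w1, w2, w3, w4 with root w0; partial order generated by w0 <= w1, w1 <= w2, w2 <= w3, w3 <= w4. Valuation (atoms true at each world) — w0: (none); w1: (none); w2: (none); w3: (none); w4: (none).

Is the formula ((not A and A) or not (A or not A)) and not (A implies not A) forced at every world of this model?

No

Not every world: w0 does not force ((not A and A) or not (A or not A)) and not (A implies not A).
w0 does not force ((not A and A) or not (A or not A)) and not (A implies not A) since w0 fails (not A and A) or not (A or not A).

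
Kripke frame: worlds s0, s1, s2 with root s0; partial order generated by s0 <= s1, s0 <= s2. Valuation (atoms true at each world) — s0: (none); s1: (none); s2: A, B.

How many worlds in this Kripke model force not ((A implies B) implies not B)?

1

s0: does not force it — s0 does not force not ((A implies B) implies not B) since s1 is accessible from s0 and s1 forces (A implies B) implies not B.
s1: does not force it — s1 does not force not ((A implies B) implies not B) since s1 is accessible from s1 and s1 forces (A implies B) implies not B.
s2: forces it.
Worlds forcing the formula: {s2}.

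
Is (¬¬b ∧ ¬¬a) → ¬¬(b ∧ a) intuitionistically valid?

This is the distribution of double negation over conjunction, which is intuitionistically derivable.
Assume ¬¬b, ¬¬a, and ¬(b ∧ a). From b we'd get ¬a (since b ∧ a is refuted), contradicting ¬¬a; so ¬b, contradicting ¬¬b.

Yes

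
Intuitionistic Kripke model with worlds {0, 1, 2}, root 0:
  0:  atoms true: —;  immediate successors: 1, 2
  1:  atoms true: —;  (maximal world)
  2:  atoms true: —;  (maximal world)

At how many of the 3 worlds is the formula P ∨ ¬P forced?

3

0: forces it.
1: forces it.
2: forces it.
Worlds forcing the formula: {0, 1, 2}.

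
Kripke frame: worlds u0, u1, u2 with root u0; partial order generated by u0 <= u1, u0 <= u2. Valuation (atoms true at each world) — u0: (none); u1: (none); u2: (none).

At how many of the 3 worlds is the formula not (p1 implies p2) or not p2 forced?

3

u0: forces it.
u1: forces it.
u2: forces it.
Worlds forcing the formula: {u0, u1, u2}.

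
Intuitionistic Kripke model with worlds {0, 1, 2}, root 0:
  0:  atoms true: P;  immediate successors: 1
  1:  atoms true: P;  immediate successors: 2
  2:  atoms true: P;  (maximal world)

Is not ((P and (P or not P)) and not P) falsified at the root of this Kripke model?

No

0 forces not ((P and (P or not P)) and not P): no world accessible from 0 forces (P and (P or not P)) and not P.
So the root 0 forces not ((P and (P or not P)) and not P); the model is not a countermodel.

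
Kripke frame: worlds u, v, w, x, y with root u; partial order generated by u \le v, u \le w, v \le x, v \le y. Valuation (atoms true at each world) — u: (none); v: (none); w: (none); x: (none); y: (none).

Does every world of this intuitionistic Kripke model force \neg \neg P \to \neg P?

Yes

u \Vdash \neg \neg P \to \neg P vacuously: no world accessible from u forces the antecedent \neg \neg P.
Since the root u forces \neg \neg P \to \neg P and forcing is persistent (monotone upward), every world forces it.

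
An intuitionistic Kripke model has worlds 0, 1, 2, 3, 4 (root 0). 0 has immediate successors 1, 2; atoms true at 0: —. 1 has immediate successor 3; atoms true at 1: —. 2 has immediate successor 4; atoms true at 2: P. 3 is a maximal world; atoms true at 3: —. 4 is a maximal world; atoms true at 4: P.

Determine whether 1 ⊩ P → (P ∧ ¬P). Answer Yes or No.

Yes

1 ⊩ P → (P ∧ ¬P) vacuously: no world accessible from 1 forces the antecedent P.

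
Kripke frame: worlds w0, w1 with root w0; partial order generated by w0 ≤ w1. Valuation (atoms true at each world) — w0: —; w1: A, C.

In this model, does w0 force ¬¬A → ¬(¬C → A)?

No

w0 ⊮ ¬¬A → ¬(¬C → A): already at w0 itself, w0 ⊩ ¬¬A but w0 ⊮ ¬(¬C → A).
w0 ⊮ ¬(¬C → A) since w0 is accessible from w0 and w0 ⊩ ¬C → A.
w0 ⊩ ¬C → A vacuously: no world accessible from w0 forces the antecedent ¬C.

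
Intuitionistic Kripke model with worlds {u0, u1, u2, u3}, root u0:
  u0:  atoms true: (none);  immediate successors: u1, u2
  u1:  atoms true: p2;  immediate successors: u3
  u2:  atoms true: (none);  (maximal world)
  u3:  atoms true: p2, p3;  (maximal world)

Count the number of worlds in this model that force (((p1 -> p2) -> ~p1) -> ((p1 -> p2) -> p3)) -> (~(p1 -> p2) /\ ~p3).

1

u0: does not force it — u0 ||-/- (((p1 -> p2) -> ~p1) -> ((p1 -> p2) -> p3)) -> (~(p1 -> p2) /\ ~p3): at the accessible world u3, u3 ||- ((p1 -> p2) -> ~p1) -> ((p1 -> p2) -> p3) but u3 ||-/- ~(p1 -> p2) /\ ~p3.
u1: does not force it — u1 ||-/- (((p1 -> p2) -> ~p1) -> ((p1 -> p2) -> p3)) -> (~(p1 -> p2) /\ ~p3): at the accessible world u3, u3 ||- ((p1 -> p2) -> ~p1) -> ((p1 -> p2) -> p3) but u3 ||-/- ~(p1 -> p2) /\ ~p3.
u2: forces it.
u3: does not force it.
Worlds forcing the formula: {u2}.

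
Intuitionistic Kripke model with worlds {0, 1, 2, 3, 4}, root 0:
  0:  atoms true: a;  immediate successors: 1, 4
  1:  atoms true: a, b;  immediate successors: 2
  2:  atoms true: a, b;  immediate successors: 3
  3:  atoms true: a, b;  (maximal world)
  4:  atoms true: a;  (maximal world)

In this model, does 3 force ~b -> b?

3 ||- ~b -> b vacuously: no world accessible from 3 forces the antecedent ~b.

Yes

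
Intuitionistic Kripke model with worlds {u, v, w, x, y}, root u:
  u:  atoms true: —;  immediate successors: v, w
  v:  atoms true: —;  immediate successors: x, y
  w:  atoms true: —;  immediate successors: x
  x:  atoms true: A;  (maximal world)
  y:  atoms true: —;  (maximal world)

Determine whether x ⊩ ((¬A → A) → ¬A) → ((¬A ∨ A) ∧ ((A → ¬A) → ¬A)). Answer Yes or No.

Yes

x ⊩ ((¬A → A) → ¬A) → ((¬A ∨ A) ∧ ((A → ¬A) → ¬A)) vacuously: no world accessible from x forces the antecedent (¬A → A) → ¬A.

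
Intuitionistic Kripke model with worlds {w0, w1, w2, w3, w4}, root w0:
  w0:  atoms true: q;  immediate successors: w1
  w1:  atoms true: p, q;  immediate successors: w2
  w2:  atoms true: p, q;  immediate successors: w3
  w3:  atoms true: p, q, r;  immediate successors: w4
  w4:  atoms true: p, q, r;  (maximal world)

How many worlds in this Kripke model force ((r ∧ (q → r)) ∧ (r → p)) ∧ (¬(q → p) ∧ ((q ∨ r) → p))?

0

w0: does not force it — w0 ⊮ ((r ∧ (q → r)) ∧ (r → p)) ∧ (¬(q → p) ∧ ((q ∨ r) → p)) since w0 fails (r ∧ (q → r)) ∧ (r → p).
w1: does not force it.
w2: does not force it.
w3: does not force it.
w4: does not force it.
Worlds forcing the formula: { }.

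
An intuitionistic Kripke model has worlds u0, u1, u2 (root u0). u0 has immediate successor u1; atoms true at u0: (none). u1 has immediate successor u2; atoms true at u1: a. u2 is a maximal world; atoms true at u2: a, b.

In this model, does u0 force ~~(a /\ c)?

u0 ||-/- ~~(a /\ c) since u0 is accessible from u0 and u0 ||- ~(a /\ c).
u0 ||- ~(a /\ c): no world accessible from u0 forces a /\ c.

No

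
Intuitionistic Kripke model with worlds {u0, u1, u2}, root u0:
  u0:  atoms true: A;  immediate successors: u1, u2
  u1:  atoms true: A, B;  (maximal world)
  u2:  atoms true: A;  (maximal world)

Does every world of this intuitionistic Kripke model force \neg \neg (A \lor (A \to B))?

Yes

u0 \Vdash \neg \neg (A \lor (A \to B)): no world accessible from u0 forces \neg (A \lor (A \to B)).
Since the root u0 forces \neg \neg (A \lor (A \to B)) and forcing is persistent (monotone upward), every world forces it.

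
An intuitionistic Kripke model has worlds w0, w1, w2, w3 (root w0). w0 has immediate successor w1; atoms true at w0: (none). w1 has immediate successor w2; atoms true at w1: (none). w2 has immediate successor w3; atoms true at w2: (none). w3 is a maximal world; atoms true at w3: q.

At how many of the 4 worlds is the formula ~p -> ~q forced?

0

w0: does not force it — w0 ||-/- ~p -> ~q: already at w0 itself, w0 ||- ~p but w0 ||-/- ~q.
w1: does not force it.
w2: does not force it.
w3: does not force it.
Worlds forcing the formula: { }.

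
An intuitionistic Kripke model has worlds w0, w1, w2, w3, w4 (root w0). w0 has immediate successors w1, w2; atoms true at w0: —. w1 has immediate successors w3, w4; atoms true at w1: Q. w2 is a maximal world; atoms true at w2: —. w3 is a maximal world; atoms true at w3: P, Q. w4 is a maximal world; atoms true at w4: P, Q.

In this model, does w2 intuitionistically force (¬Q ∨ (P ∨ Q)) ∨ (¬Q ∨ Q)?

Yes

w2 ⊩ (¬Q ∨ (P ∨ Q)) ∨ (¬Q ∨ Q) via the disjunct ¬Q ∨ (P ∨ Q).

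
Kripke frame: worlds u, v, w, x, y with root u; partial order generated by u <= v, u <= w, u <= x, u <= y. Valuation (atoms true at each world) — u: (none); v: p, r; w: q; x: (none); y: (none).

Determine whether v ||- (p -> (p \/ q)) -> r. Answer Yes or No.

Yes

v ||- (p -> (p \/ q)) -> r: every world accessible from v that forces p -> (p \/ q) (namely v) also forces r.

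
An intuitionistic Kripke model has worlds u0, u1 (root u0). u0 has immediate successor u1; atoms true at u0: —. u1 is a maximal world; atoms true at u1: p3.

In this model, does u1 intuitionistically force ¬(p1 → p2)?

u1 ⊮ ¬(p1 → p2) since u1 is accessible from u1 and u1 ⊩ p1 → p2.
u1 ⊩ p1 → p2 vacuously: no world accessible from u1 forces the antecedent p1.

No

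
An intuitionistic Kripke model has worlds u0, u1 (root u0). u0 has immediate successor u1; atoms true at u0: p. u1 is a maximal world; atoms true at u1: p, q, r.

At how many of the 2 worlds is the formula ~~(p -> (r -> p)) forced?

2

u0: forces it.
u1: forces it.
Worlds forcing the formula: {u0, u1}.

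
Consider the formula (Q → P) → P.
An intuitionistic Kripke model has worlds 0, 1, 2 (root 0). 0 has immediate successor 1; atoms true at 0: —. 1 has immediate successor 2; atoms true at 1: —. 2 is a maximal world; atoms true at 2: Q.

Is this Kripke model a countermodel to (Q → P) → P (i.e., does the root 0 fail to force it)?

No

0 ⊩ (Q → P) → P vacuously: no world accessible from 0 forces the antecedent Q → P.
So the root 0 forces (Q → P) → P; the model is not a countermodel.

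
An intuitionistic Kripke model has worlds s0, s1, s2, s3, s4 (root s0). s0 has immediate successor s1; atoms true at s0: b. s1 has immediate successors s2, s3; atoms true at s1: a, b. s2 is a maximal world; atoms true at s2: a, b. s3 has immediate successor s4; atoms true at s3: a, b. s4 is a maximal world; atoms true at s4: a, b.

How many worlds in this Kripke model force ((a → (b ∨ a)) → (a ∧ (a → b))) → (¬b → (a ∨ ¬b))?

s0: forces it.
s1: forces it.
s2: forces it.
s3: forces it.
s4: forces it.
Worlds forcing the formula: {s0, s1, s2, s3, s4}.

5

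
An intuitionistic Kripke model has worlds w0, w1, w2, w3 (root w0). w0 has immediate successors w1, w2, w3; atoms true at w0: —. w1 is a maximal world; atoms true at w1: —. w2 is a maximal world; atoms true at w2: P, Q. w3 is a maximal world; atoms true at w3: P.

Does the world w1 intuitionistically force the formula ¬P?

w1 ⊩ ¬P: no world accessible from w1 forces P.

Yes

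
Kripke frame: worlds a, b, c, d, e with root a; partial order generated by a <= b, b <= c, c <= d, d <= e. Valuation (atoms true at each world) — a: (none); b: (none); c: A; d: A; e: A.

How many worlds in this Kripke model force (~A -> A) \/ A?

a: forces it.
b: forces it.
c: forces it.
d: forces it.
e: forces it.
Worlds forcing the formula: {a, b, c, d, e}.

5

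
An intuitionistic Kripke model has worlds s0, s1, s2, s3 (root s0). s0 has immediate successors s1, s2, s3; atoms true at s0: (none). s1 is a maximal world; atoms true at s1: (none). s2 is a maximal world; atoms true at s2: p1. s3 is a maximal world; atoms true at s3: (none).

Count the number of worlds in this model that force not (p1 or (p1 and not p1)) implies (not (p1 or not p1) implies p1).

s0: forces it.
s1: forces it.
s2: forces it.
s3: forces it.
Worlds forcing the formula: {s0, s1, s2, s3}.

4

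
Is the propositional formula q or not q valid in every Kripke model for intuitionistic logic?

This is the law of excluded middle, which is not intuitionistically valid.
A Kripke countermodel: worlds 0, 1; order generated by 0 <= 1; atoms true at each world — 0:{}; 1:{q}.
0 does not force q or not q: neither disjunct is forced at 0.
0 lacks atom q, so 0 does not force q.
So the root 0 does not force the formula.

No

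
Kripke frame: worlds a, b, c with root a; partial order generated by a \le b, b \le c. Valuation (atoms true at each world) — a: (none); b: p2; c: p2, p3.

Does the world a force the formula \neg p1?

a \Vdash \neg p1: no world accessible from a forces p1.

Yes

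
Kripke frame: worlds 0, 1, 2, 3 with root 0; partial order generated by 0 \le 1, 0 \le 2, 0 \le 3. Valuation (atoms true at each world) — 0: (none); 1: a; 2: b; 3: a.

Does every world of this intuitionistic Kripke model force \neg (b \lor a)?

Not every world: 0 \nVdash \neg (b \lor a).
0 \nVdash \neg (b \lor a) since 1 is accessible from 0 and 1 \Vdash b \lor a.
1 \Vdash b \lor a via the disjunct a.

No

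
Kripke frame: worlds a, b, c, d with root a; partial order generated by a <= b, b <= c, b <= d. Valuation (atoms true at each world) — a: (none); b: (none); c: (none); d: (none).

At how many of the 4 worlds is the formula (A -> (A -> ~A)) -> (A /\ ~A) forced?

a: does not force it — a ||-/- (A -> (A -> ~A)) -> (A /\ ~A): already at a itself, a ||- A -> (A -> ~A) but a ||-/- A /\ ~A.
b: does not force it.
c: does not force it.
d: does not force it.
Worlds forcing the formula: { }.

0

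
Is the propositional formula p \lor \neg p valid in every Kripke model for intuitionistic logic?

This is the law of excluded middle, which is not intuitionistically valid.
A Kripke countermodel: worlds 0, 1; order generated by 0 \le 1; atoms true at each world — 0:{}; 1:{p}.
0 \nVdash p \lor \neg p: neither disjunct is forced at 0.
0 lacks atom p, so 0 \nVdash p.
So the root 0 does not force the formula.

No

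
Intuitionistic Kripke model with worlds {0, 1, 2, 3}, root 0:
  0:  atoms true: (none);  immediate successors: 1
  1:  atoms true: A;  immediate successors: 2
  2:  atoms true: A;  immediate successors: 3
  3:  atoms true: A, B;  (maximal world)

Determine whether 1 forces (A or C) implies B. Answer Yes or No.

1 does not force (A or C) implies B: already at 1 itself, 1 forces A or C but 1 does not force B.
1 lacks atom B, so 1 does not force B.

No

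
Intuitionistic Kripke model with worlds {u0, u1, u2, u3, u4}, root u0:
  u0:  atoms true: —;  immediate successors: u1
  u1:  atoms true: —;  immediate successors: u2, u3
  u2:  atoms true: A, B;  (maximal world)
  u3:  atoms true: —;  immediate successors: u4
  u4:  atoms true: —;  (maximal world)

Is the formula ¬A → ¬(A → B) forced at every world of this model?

Not every world: u0 ⊮ ¬A → ¬(A → B).
u0 ⊮ ¬A → ¬(A → B): at the accessible world u3, u3 ⊩ ¬A but u3 ⊮ ¬(A → B).
u3 ⊮ ¬(A → B) since u3 is accessible from u3 and u3 ⊩ A → B.
u3 ⊩ A → B vacuously: no world accessible from u3 forces the antecedent A.

No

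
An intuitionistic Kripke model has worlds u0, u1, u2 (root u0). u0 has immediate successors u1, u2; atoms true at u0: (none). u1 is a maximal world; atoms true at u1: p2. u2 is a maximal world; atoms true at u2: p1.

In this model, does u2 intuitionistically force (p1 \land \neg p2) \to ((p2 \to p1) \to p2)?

No

u2 \nVdash (p1 \land \neg p2) \to ((p2 \to p1) \to p2): already at u2 itself, u2 \Vdash p1 \land \neg p2 but u2 \nVdash (p2 \to p1) \to p2.
u2 \nVdash (p2 \to p1) \to p2: already at u2 itself, u2 \Vdash p2 \to p1 but u2 \nVdash p2.
u2 lacks atom p2, so u2 \nVdash p2.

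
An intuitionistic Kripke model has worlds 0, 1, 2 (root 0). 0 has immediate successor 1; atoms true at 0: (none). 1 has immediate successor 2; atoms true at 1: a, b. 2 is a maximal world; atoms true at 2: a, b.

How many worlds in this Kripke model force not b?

0

0: does not force it — 0 does not force not b since 1 is accessible from 0 and 1 forces b.
1: does not force it.
2: does not force it.
Worlds forcing the formula: { }.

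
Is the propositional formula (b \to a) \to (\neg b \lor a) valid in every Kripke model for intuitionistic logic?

This is the material-implication-as-disjunction principle, which is not intuitionistically valid.
A Kripke countermodel: worlds w0, w1; order generated by w0 \le w1; atoms true at each world — w0:{}; w1:{a,b}.
w0 \nVdash (b \to a) \to (\neg b \lor a): already at w0 itself, w0 \Vdash b \to a but w0 \nVdash \neg b \lor a.
w0 \nVdash \neg b \lor a: neither disjunct is forced at w0.
w0 \nVdash \neg b since w1 is accessible from w0 and w1 \Vdash b.
So the root w0 does not force the formula.

No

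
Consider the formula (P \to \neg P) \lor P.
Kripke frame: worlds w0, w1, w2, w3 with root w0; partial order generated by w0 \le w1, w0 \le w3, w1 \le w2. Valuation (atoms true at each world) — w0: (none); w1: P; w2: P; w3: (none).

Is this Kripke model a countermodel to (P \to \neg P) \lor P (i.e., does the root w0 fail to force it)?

w0 \nVdash (P \to \neg P) \lor P: neither disjunct is forced at w0.
w0 \nVdash P \to \neg P: at the accessible world w1, w1 \Vdash P but w1 \nVdash \neg P.
w1 \nVdash \neg P since w1 is accessible from w1 and w1 \Vdash P.
So the root w0 does not force (P \to \neg P) \lor P; the model is a countermodel.

Yes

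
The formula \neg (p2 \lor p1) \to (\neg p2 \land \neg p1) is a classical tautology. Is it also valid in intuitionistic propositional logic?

Yes

This is a constructively valid De Morgan direction (negated disjunction to conjunction of negations), which is intuitionistically derivable.
From \neg (p2 \lor p1): if p2 held then p2 \lor p1 would, contradiction — so \neg p2; similarly \neg p1.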